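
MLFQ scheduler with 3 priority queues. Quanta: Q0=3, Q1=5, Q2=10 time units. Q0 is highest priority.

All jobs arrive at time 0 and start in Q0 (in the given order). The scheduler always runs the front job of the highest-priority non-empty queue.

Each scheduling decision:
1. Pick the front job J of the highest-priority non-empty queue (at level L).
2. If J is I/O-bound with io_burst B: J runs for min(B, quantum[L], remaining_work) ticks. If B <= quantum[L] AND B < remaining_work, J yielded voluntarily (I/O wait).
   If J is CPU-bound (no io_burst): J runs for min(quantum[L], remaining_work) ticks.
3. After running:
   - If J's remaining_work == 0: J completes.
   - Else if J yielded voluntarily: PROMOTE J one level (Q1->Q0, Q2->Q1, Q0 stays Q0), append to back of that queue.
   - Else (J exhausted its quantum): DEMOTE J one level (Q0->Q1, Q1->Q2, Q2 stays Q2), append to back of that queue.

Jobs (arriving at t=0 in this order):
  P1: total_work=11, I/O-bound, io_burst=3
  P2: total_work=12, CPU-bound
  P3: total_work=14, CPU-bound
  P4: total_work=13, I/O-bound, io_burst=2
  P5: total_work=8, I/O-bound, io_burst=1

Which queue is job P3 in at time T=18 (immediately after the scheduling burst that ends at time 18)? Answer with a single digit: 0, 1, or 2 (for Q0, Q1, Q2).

t=0-3: P1@Q0 runs 3, rem=8, I/O yield, promote→Q0. Q0=[P2,P3,P4,P5,P1] Q1=[] Q2=[]
t=3-6: P2@Q0 runs 3, rem=9, quantum used, demote→Q1. Q0=[P3,P4,P5,P1] Q1=[P2] Q2=[]
t=6-9: P3@Q0 runs 3, rem=11, quantum used, demote→Q1. Q0=[P4,P5,P1] Q1=[P2,P3] Q2=[]
t=9-11: P4@Q0 runs 2, rem=11, I/O yield, promote→Q0. Q0=[P5,P1,P4] Q1=[P2,P3] Q2=[]
t=11-12: P5@Q0 runs 1, rem=7, I/O yield, promote→Q0. Q0=[P1,P4,P5] Q1=[P2,P3] Q2=[]
t=12-15: P1@Q0 runs 3, rem=5, I/O yield, promote→Q0. Q0=[P4,P5,P1] Q1=[P2,P3] Q2=[]
t=15-17: P4@Q0 runs 2, rem=9, I/O yield, promote→Q0. Q0=[P5,P1,P4] Q1=[P2,P3] Q2=[]
t=17-18: P5@Q0 runs 1, rem=6, I/O yield, promote→Q0. Q0=[P1,P4,P5] Q1=[P2,P3] Q2=[]
t=18-21: P1@Q0 runs 3, rem=2, I/O yield, promote→Q0. Q0=[P4,P5,P1] Q1=[P2,P3] Q2=[]
t=21-23: P4@Q0 runs 2, rem=7, I/O yield, promote→Q0. Q0=[P5,P1,P4] Q1=[P2,P3] Q2=[]
t=23-24: P5@Q0 runs 1, rem=5, I/O yield, promote→Q0. Q0=[P1,P4,P5] Q1=[P2,P3] Q2=[]
t=24-26: P1@Q0 runs 2, rem=0, completes. Q0=[P4,P5] Q1=[P2,P3] Q2=[]
t=26-28: P4@Q0 runs 2, rem=5, I/O yield, promote→Q0. Q0=[P5,P4] Q1=[P2,P3] Q2=[]
t=28-29: P5@Q0 runs 1, rem=4, I/O yield, promote→Q0. Q0=[P4,P5] Q1=[P2,P3] Q2=[]
t=29-31: P4@Q0 runs 2, rem=3, I/O yield, promote→Q0. Q0=[P5,P4] Q1=[P2,P3] Q2=[]
t=31-32: P5@Q0 runs 1, rem=3, I/O yield, promote→Q0. Q0=[P4,P5] Q1=[P2,P3] Q2=[]
t=32-34: P4@Q0 runs 2, rem=1, I/O yield, promote→Q0. Q0=[P5,P4] Q1=[P2,P3] Q2=[]
t=34-35: P5@Q0 runs 1, rem=2, I/O yield, promote→Q0. Q0=[P4,P5] Q1=[P2,P3] Q2=[]
t=35-36: P4@Q0 runs 1, rem=0, completes. Q0=[P5] Q1=[P2,P3] Q2=[]
t=36-37: P5@Q0 runs 1, rem=1, I/O yield, promote→Q0. Q0=[P5] Q1=[P2,P3] Q2=[]
t=37-38: P5@Q0 runs 1, rem=0, completes. Q0=[] Q1=[P2,P3] Q2=[]
t=38-43: P2@Q1 runs 5, rem=4, quantum used, demote→Q2. Q0=[] Q1=[P3] Q2=[P2]
t=43-48: P3@Q1 runs 5, rem=6, quantum used, demote→Q2. Q0=[] Q1=[] Q2=[P2,P3]
t=48-52: P2@Q2 runs 4, rem=0, completes. Q0=[] Q1=[] Q2=[P3]
t=52-58: P3@Q2 runs 6, rem=0, completes. Q0=[] Q1=[] Q2=[]

Answer: 1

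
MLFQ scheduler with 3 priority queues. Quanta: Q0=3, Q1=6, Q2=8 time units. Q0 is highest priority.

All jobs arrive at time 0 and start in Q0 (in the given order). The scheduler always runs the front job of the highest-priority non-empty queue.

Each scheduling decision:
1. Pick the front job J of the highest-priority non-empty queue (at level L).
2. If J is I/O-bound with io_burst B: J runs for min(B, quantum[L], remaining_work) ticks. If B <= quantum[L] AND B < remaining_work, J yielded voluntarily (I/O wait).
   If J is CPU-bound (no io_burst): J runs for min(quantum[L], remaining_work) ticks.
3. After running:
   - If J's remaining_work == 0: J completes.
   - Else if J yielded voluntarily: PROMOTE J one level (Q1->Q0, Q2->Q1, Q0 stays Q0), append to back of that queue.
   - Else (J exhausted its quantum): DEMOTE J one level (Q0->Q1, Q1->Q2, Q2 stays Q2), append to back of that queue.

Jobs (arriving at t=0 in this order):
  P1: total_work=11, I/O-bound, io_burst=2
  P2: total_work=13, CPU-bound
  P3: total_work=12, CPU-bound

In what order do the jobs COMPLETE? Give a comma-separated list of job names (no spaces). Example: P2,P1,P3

t=0-2: P1@Q0 runs 2, rem=9, I/O yield, promote→Q0. Q0=[P2,P3,P1] Q1=[] Q2=[]
t=2-5: P2@Q0 runs 3, rem=10, quantum used, demote→Q1. Q0=[P3,P1] Q1=[P2] Q2=[]
t=5-8: P3@Q0 runs 3, rem=9, quantum used, demote→Q1. Q0=[P1] Q1=[P2,P3] Q2=[]
t=8-10: P1@Q0 runs 2, rem=7, I/O yield, promote→Q0. Q0=[P1] Q1=[P2,P3] Q2=[]
t=10-12: P1@Q0 runs 2, rem=5, I/O yield, promote→Q0. Q0=[P1] Q1=[P2,P3] Q2=[]
t=12-14: P1@Q0 runs 2, rem=3, I/O yield, promote→Q0. Q0=[P1] Q1=[P2,P3] Q2=[]
t=14-16: P1@Q0 runs 2, rem=1, I/O yield, promote→Q0. Q0=[P1] Q1=[P2,P3] Q2=[]
t=16-17: P1@Q0 runs 1, rem=0, completes. Q0=[] Q1=[P2,P3] Q2=[]
t=17-23: P2@Q1 runs 6, rem=4, quantum used, demote→Q2. Q0=[] Q1=[P3] Q2=[P2]
t=23-29: P3@Q1 runs 6, rem=3, quantum used, demote→Q2. Q0=[] Q1=[] Q2=[P2,P3]
t=29-33: P2@Q2 runs 4, rem=0, completes. Q0=[] Q1=[] Q2=[P3]
t=33-36: P3@Q2 runs 3, rem=0, completes. Q0=[] Q1=[] Q2=[]

Answer: P1,P2,P3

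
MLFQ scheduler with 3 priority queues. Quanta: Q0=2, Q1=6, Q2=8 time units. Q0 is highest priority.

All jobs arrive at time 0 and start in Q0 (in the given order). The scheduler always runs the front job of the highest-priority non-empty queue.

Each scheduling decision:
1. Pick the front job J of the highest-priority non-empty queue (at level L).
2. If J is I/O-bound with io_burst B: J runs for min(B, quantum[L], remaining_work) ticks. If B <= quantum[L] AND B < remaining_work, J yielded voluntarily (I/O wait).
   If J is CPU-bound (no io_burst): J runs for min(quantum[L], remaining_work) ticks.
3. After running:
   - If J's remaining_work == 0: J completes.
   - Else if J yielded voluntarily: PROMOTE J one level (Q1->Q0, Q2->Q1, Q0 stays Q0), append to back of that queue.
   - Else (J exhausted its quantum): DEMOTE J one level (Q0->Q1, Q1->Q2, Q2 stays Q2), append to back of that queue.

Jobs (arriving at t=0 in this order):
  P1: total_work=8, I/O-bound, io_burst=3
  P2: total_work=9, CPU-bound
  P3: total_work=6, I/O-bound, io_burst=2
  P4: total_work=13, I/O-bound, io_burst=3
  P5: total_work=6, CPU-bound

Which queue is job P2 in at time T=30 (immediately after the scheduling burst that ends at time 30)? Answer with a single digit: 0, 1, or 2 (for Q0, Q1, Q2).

Answer: 2

Derivation:
t=0-2: P1@Q0 runs 2, rem=6, quantum used, demote→Q1. Q0=[P2,P3,P4,P5] Q1=[P1] Q2=[]
t=2-4: P2@Q0 runs 2, rem=7, quantum used, demote→Q1. Q0=[P3,P4,P5] Q1=[P1,P2] Q2=[]
t=4-6: P3@Q0 runs 2, rem=4, I/O yield, promote→Q0. Q0=[P4,P5,P3] Q1=[P1,P2] Q2=[]
t=6-8: P4@Q0 runs 2, rem=11, quantum used, demote→Q1. Q0=[P5,P3] Q1=[P1,P2,P4] Q2=[]
t=8-10: P5@Q0 runs 2, rem=4, quantum used, demote→Q1. Q0=[P3] Q1=[P1,P2,P4,P5] Q2=[]
t=10-12: P3@Q0 runs 2, rem=2, I/O yield, promote→Q0. Q0=[P3] Q1=[P1,P2,P4,P5] Q2=[]
t=12-14: P3@Q0 runs 2, rem=0, completes. Q0=[] Q1=[P1,P2,P4,P5] Q2=[]
t=14-17: P1@Q1 runs 3, rem=3, I/O yield, promote→Q0. Q0=[P1] Q1=[P2,P4,P5] Q2=[]
t=17-19: P1@Q0 runs 2, rem=1, quantum used, demote→Q1. Q0=[] Q1=[P2,P4,P5,P1] Q2=[]
t=19-25: P2@Q1 runs 6, rem=1, quantum used, demote→Q2. Q0=[] Q1=[P4,P5,P1] Q2=[P2]
t=25-28: P4@Q1 runs 3, rem=8, I/O yield, promote→Q0. Q0=[P4] Q1=[P5,P1] Q2=[P2]
t=28-30: P4@Q0 runs 2, rem=6, quantum used, demote→Q1. Q0=[] Q1=[P5,P1,P4] Q2=[P2]
t=30-34: P5@Q1 runs 4, rem=0, completes. Q0=[] Q1=[P1,P4] Q2=[P2]
t=34-35: P1@Q1 runs 1, rem=0, completes. Q0=[] Q1=[P4] Q2=[P2]
t=35-38: P4@Q1 runs 3, rem=3, I/O yield, promote→Q0. Q0=[P4] Q1=[] Q2=[P2]
t=38-40: P4@Q0 runs 2, rem=1, quantum used, demote→Q1. Q0=[] Q1=[P4] Q2=[P2]
t=40-41: P4@Q1 runs 1, rem=0, completes. Q0=[] Q1=[] Q2=[P2]
t=41-42: P2@Q2 runs 1, rem=0, completes. Q0=[] Q1=[] Q2=[]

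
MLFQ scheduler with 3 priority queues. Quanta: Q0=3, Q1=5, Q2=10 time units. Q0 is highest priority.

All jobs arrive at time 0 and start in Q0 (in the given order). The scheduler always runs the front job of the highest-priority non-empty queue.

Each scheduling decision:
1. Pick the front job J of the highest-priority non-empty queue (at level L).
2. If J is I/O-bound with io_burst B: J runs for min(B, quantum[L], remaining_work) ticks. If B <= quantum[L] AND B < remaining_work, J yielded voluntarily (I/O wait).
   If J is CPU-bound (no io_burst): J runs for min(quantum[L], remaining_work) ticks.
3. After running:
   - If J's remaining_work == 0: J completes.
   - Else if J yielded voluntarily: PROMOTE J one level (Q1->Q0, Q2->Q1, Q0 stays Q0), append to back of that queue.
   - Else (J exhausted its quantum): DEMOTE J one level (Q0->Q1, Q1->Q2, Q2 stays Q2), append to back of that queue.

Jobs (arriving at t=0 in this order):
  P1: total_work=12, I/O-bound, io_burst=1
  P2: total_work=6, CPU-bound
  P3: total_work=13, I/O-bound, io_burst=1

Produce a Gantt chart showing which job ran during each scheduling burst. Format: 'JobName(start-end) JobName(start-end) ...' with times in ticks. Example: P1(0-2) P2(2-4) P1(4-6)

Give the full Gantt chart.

t=0-1: P1@Q0 runs 1, rem=11, I/O yield, promote→Q0. Q0=[P2,P3,P1] Q1=[] Q2=[]
t=1-4: P2@Q0 runs 3, rem=3, quantum used, demote→Q1. Q0=[P3,P1] Q1=[P2] Q2=[]
t=4-5: P3@Q0 runs 1, rem=12, I/O yield, promote→Q0. Q0=[P1,P3] Q1=[P2] Q2=[]
t=5-6: P1@Q0 runs 1, rem=10, I/O yield, promote→Q0. Q0=[P3,P1] Q1=[P2] Q2=[]
t=6-7: P3@Q0 runs 1, rem=11, I/O yield, promote→Q0. Q0=[P1,P3] Q1=[P2] Q2=[]
t=7-8: P1@Q0 runs 1, rem=9, I/O yield, promote→Q0. Q0=[P3,P1] Q1=[P2] Q2=[]
t=8-9: P3@Q0 runs 1, rem=10, I/O yield, promote→Q0. Q0=[P1,P3] Q1=[P2] Q2=[]
t=9-10: P1@Q0 runs 1, rem=8, I/O yield, promote→Q0. Q0=[P3,P1] Q1=[P2] Q2=[]
t=10-11: P3@Q0 runs 1, rem=9, I/O yield, promote→Q0. Q0=[P1,P3] Q1=[P2] Q2=[]
t=11-12: P1@Q0 runs 1, rem=7, I/O yield, promote→Q0. Q0=[P3,P1] Q1=[P2] Q2=[]
t=12-13: P3@Q0 runs 1, rem=8, I/O yield, promote→Q0. Q0=[P1,P3] Q1=[P2] Q2=[]
t=13-14: P1@Q0 runs 1, rem=6, I/O yield, promote→Q0. Q0=[P3,P1] Q1=[P2] Q2=[]
t=14-15: P3@Q0 runs 1, rem=7, I/O yield, promote→Q0. Q0=[P1,P3] Q1=[P2] Q2=[]
t=15-16: P1@Q0 runs 1, rem=5, I/O yield, promote→Q0. Q0=[P3,P1] Q1=[P2] Q2=[]
t=16-17: P3@Q0 runs 1, rem=6, I/O yield, promote→Q0. Q0=[P1,P3] Q1=[P2] Q2=[]
t=17-18: P1@Q0 runs 1, rem=4, I/O yield, promote→Q0. Q0=[P3,P1] Q1=[P2] Q2=[]
t=18-19: P3@Q0 runs 1, rem=5, I/O yield, promote→Q0. Q0=[P1,P3] Q1=[P2] Q2=[]
t=19-20: P1@Q0 runs 1, rem=3, I/O yield, promote→Q0. Q0=[P3,P1] Q1=[P2] Q2=[]
t=20-21: P3@Q0 runs 1, rem=4, I/O yield, promote→Q0. Q0=[P1,P3] Q1=[P2] Q2=[]
t=21-22: P1@Q0 runs 1, rem=2, I/O yield, promote→Q0. Q0=[P3,P1] Q1=[P2] Q2=[]
t=22-23: P3@Q0 runs 1, rem=3, I/O yield, promote→Q0. Q0=[P1,P3] Q1=[P2] Q2=[]
t=23-24: P1@Q0 runs 1, rem=1, I/O yield, promote→Q0. Q0=[P3,P1] Q1=[P2] Q2=[]
t=24-25: P3@Q0 runs 1, rem=2, I/O yield, promote→Q0. Q0=[P1,P3] Q1=[P2] Q2=[]
t=25-26: P1@Q0 runs 1, rem=0, completes. Q0=[P3] Q1=[P2] Q2=[]
t=26-27: P3@Q0 runs 1, rem=1, I/O yield, promote→Q0. Q0=[P3] Q1=[P2] Q2=[]
t=27-28: P3@Q0 runs 1, rem=0, completes. Q0=[] Q1=[P2] Q2=[]
t=28-31: P2@Q1 runs 3, rem=0, completes. Q0=[] Q1=[] Q2=[]

Answer: P1(0-1) P2(1-4) P3(4-5) P1(5-6) P3(6-7) P1(7-8) P3(8-9) P1(9-10) P3(10-11) P1(11-12) P3(12-13) P1(13-14) P3(14-15) P1(15-16) P3(16-17) P1(17-18) P3(18-19) P1(19-20) P3(20-21) P1(21-22) P3(22-23) P1(23-24) P3(24-25) P1(25-26) P3(26-27) P3(27-28) P2(28-31)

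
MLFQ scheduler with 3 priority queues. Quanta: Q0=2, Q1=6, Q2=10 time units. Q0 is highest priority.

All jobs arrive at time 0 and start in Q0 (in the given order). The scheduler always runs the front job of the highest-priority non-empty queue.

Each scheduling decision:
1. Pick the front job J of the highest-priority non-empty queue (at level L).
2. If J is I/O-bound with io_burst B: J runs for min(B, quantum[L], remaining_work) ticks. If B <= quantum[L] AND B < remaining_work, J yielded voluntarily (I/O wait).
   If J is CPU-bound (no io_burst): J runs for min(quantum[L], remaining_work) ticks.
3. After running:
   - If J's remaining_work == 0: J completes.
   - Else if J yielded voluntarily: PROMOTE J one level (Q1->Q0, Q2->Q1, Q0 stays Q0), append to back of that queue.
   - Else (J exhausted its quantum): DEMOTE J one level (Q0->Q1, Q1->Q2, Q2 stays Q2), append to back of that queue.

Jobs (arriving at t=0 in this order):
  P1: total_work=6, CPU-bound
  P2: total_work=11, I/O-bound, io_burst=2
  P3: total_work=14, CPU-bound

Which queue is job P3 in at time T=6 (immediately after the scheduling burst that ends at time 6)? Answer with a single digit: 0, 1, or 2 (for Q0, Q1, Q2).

Answer: 1

Derivation:
t=0-2: P1@Q0 runs 2, rem=4, quantum used, demote→Q1. Q0=[P2,P3] Q1=[P1] Q2=[]
t=2-4: P2@Q0 runs 2, rem=9, I/O yield, promote→Q0. Q0=[P3,P2] Q1=[P1] Q2=[]
t=4-6: P3@Q0 runs 2, rem=12, quantum used, demote→Q1. Q0=[P2] Q1=[P1,P3] Q2=[]
t=6-8: P2@Q0 runs 2, rem=7, I/O yield, promote→Q0. Q0=[P2] Q1=[P1,P3] Q2=[]
t=8-10: P2@Q0 runs 2, rem=5, I/O yield, promote→Q0. Q0=[P2] Q1=[P1,P3] Q2=[]
t=10-12: P2@Q0 runs 2, rem=3, I/O yield, promote→Q0. Q0=[P2] Q1=[P1,P3] Q2=[]
t=12-14: P2@Q0 runs 2, rem=1, I/O yield, promote→Q0. Q0=[P2] Q1=[P1,P3] Q2=[]
t=14-15: P2@Q0 runs 1, rem=0, completes. Q0=[] Q1=[P1,P3] Q2=[]
t=15-19: P1@Q1 runs 4, rem=0, completes. Q0=[] Q1=[P3] Q2=[]
t=19-25: P3@Q1 runs 6, rem=6, quantum used, demote→Q2. Q0=[] Q1=[] Q2=[P3]
t=25-31: P3@Q2 runs 6, rem=0, completes. Q0=[] Q1=[] Q2=[]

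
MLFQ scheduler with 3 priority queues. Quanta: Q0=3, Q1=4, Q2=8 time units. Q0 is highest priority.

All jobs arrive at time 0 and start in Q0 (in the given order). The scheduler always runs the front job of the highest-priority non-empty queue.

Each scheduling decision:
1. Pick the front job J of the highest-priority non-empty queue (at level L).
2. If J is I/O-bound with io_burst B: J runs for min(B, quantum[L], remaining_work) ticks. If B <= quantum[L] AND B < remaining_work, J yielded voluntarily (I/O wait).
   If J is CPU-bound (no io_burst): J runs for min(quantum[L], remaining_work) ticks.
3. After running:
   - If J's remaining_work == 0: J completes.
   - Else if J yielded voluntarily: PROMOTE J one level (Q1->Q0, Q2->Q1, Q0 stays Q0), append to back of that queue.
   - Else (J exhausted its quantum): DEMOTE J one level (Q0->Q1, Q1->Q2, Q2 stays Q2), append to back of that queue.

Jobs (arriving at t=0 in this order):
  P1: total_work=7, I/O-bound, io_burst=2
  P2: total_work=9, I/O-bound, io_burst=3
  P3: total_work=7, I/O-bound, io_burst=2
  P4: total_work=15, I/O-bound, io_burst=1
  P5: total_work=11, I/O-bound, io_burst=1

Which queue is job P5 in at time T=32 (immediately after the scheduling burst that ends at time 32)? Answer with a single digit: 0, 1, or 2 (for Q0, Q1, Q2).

t=0-2: P1@Q0 runs 2, rem=5, I/O yield, promote→Q0. Q0=[P2,P3,P4,P5,P1] Q1=[] Q2=[]
t=2-5: P2@Q0 runs 3, rem=6, I/O yield, promote→Q0. Q0=[P3,P4,P5,P1,P2] Q1=[] Q2=[]
t=5-7: P3@Q0 runs 2, rem=5, I/O yield, promote→Q0. Q0=[P4,P5,P1,P2,P3] Q1=[] Q2=[]
t=7-8: P4@Q0 runs 1, rem=14, I/O yield, promote→Q0. Q0=[P5,P1,P2,P3,P4] Q1=[] Q2=[]
t=8-9: P5@Q0 runs 1, rem=10, I/O yield, promote→Q0. Q0=[P1,P2,P3,P4,P5] Q1=[] Q2=[]
t=9-11: P1@Q0 runs 2, rem=3, I/O yield, promote→Q0. Q0=[P2,P3,P4,P5,P1] Q1=[] Q2=[]
t=11-14: P2@Q0 runs 3, rem=3, I/O yield, promote→Q0. Q0=[P3,P4,P5,P1,P2] Q1=[] Q2=[]
t=14-16: P3@Q0 runs 2, rem=3, I/O yield, promote→Q0. Q0=[P4,P5,P1,P2,P3] Q1=[] Q2=[]
t=16-17: P4@Q0 runs 1, rem=13, I/O yield, promote→Q0. Q0=[P5,P1,P2,P3,P4] Q1=[] Q2=[]
t=17-18: P5@Q0 runs 1, rem=9, I/O yield, promote→Q0. Q0=[P1,P2,P3,P4,P5] Q1=[] Q2=[]
t=18-20: P1@Q0 runs 2, rem=1, I/O yield, promote→Q0. Q0=[P2,P3,P4,P5,P1] Q1=[] Q2=[]
t=20-23: P2@Q0 runs 3, rem=0, completes. Q0=[P3,P4,P5,P1] Q1=[] Q2=[]
t=23-25: P3@Q0 runs 2, rem=1, I/O yield, promote→Q0. Q0=[P4,P5,P1,P3] Q1=[] Q2=[]
t=25-26: P4@Q0 runs 1, rem=12, I/O yield, promote→Q0. Q0=[P5,P1,P3,P4] Q1=[] Q2=[]
t=26-27: P5@Q0 runs 1, rem=8, I/O yield, promote→Q0. Q0=[P1,P3,P4,P5] Q1=[] Q2=[]
t=27-28: P1@Q0 runs 1, rem=0, completes. Q0=[P3,P4,P5] Q1=[] Q2=[]
t=28-29: P3@Q0 runs 1, rem=0, completes. Q0=[P4,P5] Q1=[] Q2=[]
t=29-30: P4@Q0 runs 1, rem=11, I/O yield, promote→Q0. Q0=[P5,P4] Q1=[] Q2=[]
t=30-31: P5@Q0 runs 1, rem=7, I/O yield, promote→Q0. Q0=[P4,P5] Q1=[] Q2=[]
t=31-32: P4@Q0 runs 1, rem=10, I/O yield, promote→Q0. Q0=[P5,P4] Q1=[] Q2=[]
t=32-33: P5@Q0 runs 1, rem=6, I/O yield, promote→Q0. Q0=[P4,P5] Q1=[] Q2=[]
t=33-34: P4@Q0 runs 1, rem=9, I/O yield, promote→Q0. Q0=[P5,P4] Q1=[] Q2=[]
t=34-35: P5@Q0 runs 1, rem=5, I/O yield, promote→Q0. Q0=[P4,P5] Q1=[] Q2=[]
t=35-36: P4@Q0 runs 1, rem=8, I/O yield, promote→Q0. Q0=[P5,P4] Q1=[] Q2=[]
t=36-37: P5@Q0 runs 1, rem=4, I/O yield, promote→Q0. Q0=[P4,P5] Q1=[] Q2=[]
t=37-38: P4@Q0 runs 1, rem=7, I/O yield, promote→Q0. Q0=[P5,P4] Q1=[] Q2=[]
t=38-39: P5@Q0 runs 1, rem=3, I/O yield, promote→Q0. Q0=[P4,P5] Q1=[] Q2=[]
t=39-40: P4@Q0 runs 1, rem=6, I/O yield, promote→Q0. Q0=[P5,P4] Q1=[] Q2=[]
t=40-41: P5@Q0 runs 1, rem=2, I/O yield, promote→Q0. Q0=[P4,P5] Q1=[] Q2=[]
t=41-42: P4@Q0 runs 1, rem=5, I/O yield, promote→Q0. Q0=[P5,P4] Q1=[] Q2=[]
t=42-43: P5@Q0 runs 1, rem=1, I/O yield, promote→Q0. Q0=[P4,P5] Q1=[] Q2=[]
t=43-44: P4@Q0 runs 1, rem=4, I/O yield, promote→Q0. Q0=[P5,P4] Q1=[] Q2=[]
t=44-45: P5@Q0 runs 1, rem=0, completes. Q0=[P4] Q1=[] Q2=[]
t=45-46: P4@Q0 runs 1, rem=3, I/O yield, promote→Q0. Q0=[P4] Q1=[] Q2=[]
t=46-47: P4@Q0 runs 1, rem=2, I/O yield, promote→Q0. Q0=[P4] Q1=[] Q2=[]
t=47-48: P4@Q0 runs 1, rem=1, I/O yield, promote→Q0. Q0=[P4] Q1=[] Q2=[]
t=48-49: P4@Q0 runs 1, rem=0, completes. Q0=[] Q1=[] Q2=[]

Answer: 0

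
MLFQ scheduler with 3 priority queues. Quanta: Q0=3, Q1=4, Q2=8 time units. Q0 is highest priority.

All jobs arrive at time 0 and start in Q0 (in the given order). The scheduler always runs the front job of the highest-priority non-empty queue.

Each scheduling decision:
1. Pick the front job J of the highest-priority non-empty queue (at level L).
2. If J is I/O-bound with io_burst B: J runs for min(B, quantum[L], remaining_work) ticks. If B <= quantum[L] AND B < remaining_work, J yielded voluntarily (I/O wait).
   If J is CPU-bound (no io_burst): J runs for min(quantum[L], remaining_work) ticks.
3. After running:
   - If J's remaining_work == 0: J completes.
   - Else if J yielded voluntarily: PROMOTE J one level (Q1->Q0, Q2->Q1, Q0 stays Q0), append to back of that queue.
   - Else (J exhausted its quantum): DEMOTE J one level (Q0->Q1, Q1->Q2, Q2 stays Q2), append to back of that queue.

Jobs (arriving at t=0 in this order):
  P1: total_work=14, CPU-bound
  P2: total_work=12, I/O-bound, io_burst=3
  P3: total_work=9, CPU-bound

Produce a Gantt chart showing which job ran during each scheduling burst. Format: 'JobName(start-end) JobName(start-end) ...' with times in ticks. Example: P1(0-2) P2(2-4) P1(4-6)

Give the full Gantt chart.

Answer: P1(0-3) P2(3-6) P3(6-9) P2(9-12) P2(12-15) P2(15-18) P1(18-22) P3(22-26) P1(26-33) P3(33-35)

Derivation:
t=0-3: P1@Q0 runs 3, rem=11, quantum used, demote→Q1. Q0=[P2,P3] Q1=[P1] Q2=[]
t=3-6: P2@Q0 runs 3, rem=9, I/O yield, promote→Q0. Q0=[P3,P2] Q1=[P1] Q2=[]
t=6-9: P3@Q0 runs 3, rem=6, quantum used, demote→Q1. Q0=[P2] Q1=[P1,P3] Q2=[]
t=9-12: P2@Q0 runs 3, rem=6, I/O yield, promote→Q0. Q0=[P2] Q1=[P1,P3] Q2=[]
t=12-15: P2@Q0 runs 3, rem=3, I/O yield, promote→Q0. Q0=[P2] Q1=[P1,P3] Q2=[]
t=15-18: P2@Q0 runs 3, rem=0, completes. Q0=[] Q1=[P1,P3] Q2=[]
t=18-22: P1@Q1 runs 4, rem=7, quantum used, demote→Q2. Q0=[] Q1=[P3] Q2=[P1]
t=22-26: P3@Q1 runs 4, rem=2, quantum used, demote→Q2. Q0=[] Q1=[] Q2=[P1,P3]
t=26-33: P1@Q2 runs 7, rem=0, completes. Q0=[] Q1=[] Q2=[P3]
t=33-35: P3@Q2 runs 2, rem=0, completes. Q0=[] Q1=[] Q2=[]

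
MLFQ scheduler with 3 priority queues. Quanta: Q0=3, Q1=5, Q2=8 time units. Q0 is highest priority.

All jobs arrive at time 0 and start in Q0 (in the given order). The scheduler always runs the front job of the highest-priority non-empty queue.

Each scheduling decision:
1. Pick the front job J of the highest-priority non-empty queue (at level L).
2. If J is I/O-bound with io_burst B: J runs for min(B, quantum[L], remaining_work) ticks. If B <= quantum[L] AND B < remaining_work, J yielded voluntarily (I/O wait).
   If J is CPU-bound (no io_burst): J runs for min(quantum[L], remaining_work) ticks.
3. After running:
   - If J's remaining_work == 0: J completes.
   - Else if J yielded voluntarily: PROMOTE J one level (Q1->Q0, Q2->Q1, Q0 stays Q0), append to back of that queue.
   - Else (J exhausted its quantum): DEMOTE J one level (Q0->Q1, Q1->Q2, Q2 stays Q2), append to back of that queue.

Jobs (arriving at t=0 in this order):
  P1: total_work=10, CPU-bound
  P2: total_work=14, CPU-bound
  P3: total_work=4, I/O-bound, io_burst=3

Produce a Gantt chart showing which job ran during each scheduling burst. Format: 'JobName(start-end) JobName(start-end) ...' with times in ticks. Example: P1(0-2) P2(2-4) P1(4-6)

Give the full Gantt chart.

t=0-3: P1@Q0 runs 3, rem=7, quantum used, demote→Q1. Q0=[P2,P3] Q1=[P1] Q2=[]
t=3-6: P2@Q0 runs 3, rem=11, quantum used, demote→Q1. Q0=[P3] Q1=[P1,P2] Q2=[]
t=6-9: P3@Q0 runs 3, rem=1, I/O yield, promote→Q0. Q0=[P3] Q1=[P1,P2] Q2=[]
t=9-10: P3@Q0 runs 1, rem=0, completes. Q0=[] Q1=[P1,P2] Q2=[]
t=10-15: P1@Q1 runs 5, rem=2, quantum used, demote→Q2. Q0=[] Q1=[P2] Q2=[P1]
t=15-20: P2@Q1 runs 5, rem=6, quantum used, demote→Q2. Q0=[] Q1=[] Q2=[P1,P2]
t=20-22: P1@Q2 runs 2, rem=0, completes. Q0=[] Q1=[] Q2=[P2]
t=22-28: P2@Q2 runs 6, rem=0, completes. Q0=[] Q1=[] Q2=[]

Answer: P1(0-3) P2(3-6) P3(6-9) P3(9-10) P1(10-15) P2(15-20) P1(20-22) P2(22-28)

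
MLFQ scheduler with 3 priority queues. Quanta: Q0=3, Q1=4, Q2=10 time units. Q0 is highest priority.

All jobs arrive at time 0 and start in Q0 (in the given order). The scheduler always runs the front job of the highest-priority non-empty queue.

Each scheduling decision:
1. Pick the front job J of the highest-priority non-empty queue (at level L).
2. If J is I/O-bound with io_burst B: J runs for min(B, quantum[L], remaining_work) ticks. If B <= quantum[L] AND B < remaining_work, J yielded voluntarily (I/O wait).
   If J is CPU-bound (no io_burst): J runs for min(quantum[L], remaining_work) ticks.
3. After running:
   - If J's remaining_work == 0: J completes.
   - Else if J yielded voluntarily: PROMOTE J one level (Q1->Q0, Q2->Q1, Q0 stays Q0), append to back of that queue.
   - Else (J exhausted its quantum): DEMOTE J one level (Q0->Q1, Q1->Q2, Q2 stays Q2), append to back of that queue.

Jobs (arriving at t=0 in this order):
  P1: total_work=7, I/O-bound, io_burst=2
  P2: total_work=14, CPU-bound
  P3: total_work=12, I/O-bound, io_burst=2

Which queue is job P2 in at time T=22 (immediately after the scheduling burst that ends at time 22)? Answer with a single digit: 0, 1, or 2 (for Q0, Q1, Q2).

t=0-2: P1@Q0 runs 2, rem=5, I/O yield, promote→Q0. Q0=[P2,P3,P1] Q1=[] Q2=[]
t=2-5: P2@Q0 runs 3, rem=11, quantum used, demote→Q1. Q0=[P3,P1] Q1=[P2] Q2=[]
t=5-7: P3@Q0 runs 2, rem=10, I/O yield, promote→Q0. Q0=[P1,P3] Q1=[P2] Q2=[]
t=7-9: P1@Q0 runs 2, rem=3, I/O yield, promote→Q0. Q0=[P3,P1] Q1=[P2] Q2=[]
t=9-11: P3@Q0 runs 2, rem=8, I/O yield, promote→Q0. Q0=[P1,P3] Q1=[P2] Q2=[]
t=11-13: P1@Q0 runs 2, rem=1, I/O yield, promote→Q0. Q0=[P3,P1] Q1=[P2] Q2=[]
t=13-15: P3@Q0 runs 2, rem=6, I/O yield, promote→Q0. Q0=[P1,P3] Q1=[P2] Q2=[]
t=15-16: P1@Q0 runs 1, rem=0, completes. Q0=[P3] Q1=[P2] Q2=[]
t=16-18: P3@Q0 runs 2, rem=4, I/O yield, promote→Q0. Q0=[P3] Q1=[P2] Q2=[]
t=18-20: P3@Q0 runs 2, rem=2, I/O yield, promote→Q0. Q0=[P3] Q1=[P2] Q2=[]
t=20-22: P3@Q0 runs 2, rem=0, completes. Q0=[] Q1=[P2] Q2=[]
t=22-26: P2@Q1 runs 4, rem=7, quantum used, demote→Q2. Q0=[] Q1=[] Q2=[P2]
t=26-33: P2@Q2 runs 7, rem=0, completes. Q0=[] Q1=[] Q2=[]

Answer: 1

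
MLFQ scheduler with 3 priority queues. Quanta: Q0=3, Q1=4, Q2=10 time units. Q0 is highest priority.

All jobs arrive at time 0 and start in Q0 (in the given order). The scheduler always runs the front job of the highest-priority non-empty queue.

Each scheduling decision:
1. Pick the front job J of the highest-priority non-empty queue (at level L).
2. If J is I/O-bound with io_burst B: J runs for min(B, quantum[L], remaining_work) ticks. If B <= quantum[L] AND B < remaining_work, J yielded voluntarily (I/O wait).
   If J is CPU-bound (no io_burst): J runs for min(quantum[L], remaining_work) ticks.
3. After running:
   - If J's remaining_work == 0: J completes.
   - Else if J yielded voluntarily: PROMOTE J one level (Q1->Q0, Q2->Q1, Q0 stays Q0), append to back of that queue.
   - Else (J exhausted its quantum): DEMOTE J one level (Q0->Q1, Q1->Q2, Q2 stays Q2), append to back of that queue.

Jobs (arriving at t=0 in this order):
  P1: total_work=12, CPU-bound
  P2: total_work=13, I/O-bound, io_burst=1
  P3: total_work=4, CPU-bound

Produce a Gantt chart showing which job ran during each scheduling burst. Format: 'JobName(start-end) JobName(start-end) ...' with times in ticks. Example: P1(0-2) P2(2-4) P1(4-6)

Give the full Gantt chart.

Answer: P1(0-3) P2(3-4) P3(4-7) P2(7-8) P2(8-9) P2(9-10) P2(10-11) P2(11-12) P2(12-13) P2(13-14) P2(14-15) P2(15-16) P2(16-17) P2(17-18) P2(18-19) P1(19-23) P3(23-24) P1(24-29)

Derivation:
t=0-3: P1@Q0 runs 3, rem=9, quantum used, demote→Q1. Q0=[P2,P3] Q1=[P1] Q2=[]
t=3-4: P2@Q0 runs 1, rem=12, I/O yield, promote→Q0. Q0=[P3,P2] Q1=[P1] Q2=[]
t=4-7: P3@Q0 runs 3, rem=1, quantum used, demote→Q1. Q0=[P2] Q1=[P1,P3] Q2=[]
t=7-8: P2@Q0 runs 1, rem=11, I/O yield, promote→Q0. Q0=[P2] Q1=[P1,P3] Q2=[]
t=8-9: P2@Q0 runs 1, rem=10, I/O yield, promote→Q0. Q0=[P2] Q1=[P1,P3] Q2=[]
t=9-10: P2@Q0 runs 1, rem=9, I/O yield, promote→Q0. Q0=[P2] Q1=[P1,P3] Q2=[]
t=10-11: P2@Q0 runs 1, rem=8, I/O yield, promote→Q0. Q0=[P2] Q1=[P1,P3] Q2=[]
t=11-12: P2@Q0 runs 1, rem=7, I/O yield, promote→Q0. Q0=[P2] Q1=[P1,P3] Q2=[]
t=12-13: P2@Q0 runs 1, rem=6, I/O yield, promote→Q0. Q0=[P2] Q1=[P1,P3] Q2=[]
t=13-14: P2@Q0 runs 1, rem=5, I/O yield, promote→Q0. Q0=[P2] Q1=[P1,P3] Q2=[]
t=14-15: P2@Q0 runs 1, rem=4, I/O yield, promote→Q0. Q0=[P2] Q1=[P1,P3] Q2=[]
t=15-16: P2@Q0 runs 1, rem=3, I/O yield, promote→Q0. Q0=[P2] Q1=[P1,P3] Q2=[]
t=16-17: P2@Q0 runs 1, rem=2, I/O yield, promote→Q0. Q0=[P2] Q1=[P1,P3] Q2=[]
t=17-18: P2@Q0 runs 1, rem=1, I/O yield, promote→Q0. Q0=[P2] Q1=[P1,P3] Q2=[]
t=18-19: P2@Q0 runs 1, rem=0, completes. Q0=[] Q1=[P1,P3] Q2=[]
t=19-23: P1@Q1 runs 4, rem=5, quantum used, demote→Q2. Q0=[] Q1=[P3] Q2=[P1]
t=23-24: P3@Q1 runs 1, rem=0, completes. Q0=[] Q1=[] Q2=[P1]
t=24-29: P1@Q2 runs 5, rem=0, completes. Q0=[] Q1=[] Q2=[]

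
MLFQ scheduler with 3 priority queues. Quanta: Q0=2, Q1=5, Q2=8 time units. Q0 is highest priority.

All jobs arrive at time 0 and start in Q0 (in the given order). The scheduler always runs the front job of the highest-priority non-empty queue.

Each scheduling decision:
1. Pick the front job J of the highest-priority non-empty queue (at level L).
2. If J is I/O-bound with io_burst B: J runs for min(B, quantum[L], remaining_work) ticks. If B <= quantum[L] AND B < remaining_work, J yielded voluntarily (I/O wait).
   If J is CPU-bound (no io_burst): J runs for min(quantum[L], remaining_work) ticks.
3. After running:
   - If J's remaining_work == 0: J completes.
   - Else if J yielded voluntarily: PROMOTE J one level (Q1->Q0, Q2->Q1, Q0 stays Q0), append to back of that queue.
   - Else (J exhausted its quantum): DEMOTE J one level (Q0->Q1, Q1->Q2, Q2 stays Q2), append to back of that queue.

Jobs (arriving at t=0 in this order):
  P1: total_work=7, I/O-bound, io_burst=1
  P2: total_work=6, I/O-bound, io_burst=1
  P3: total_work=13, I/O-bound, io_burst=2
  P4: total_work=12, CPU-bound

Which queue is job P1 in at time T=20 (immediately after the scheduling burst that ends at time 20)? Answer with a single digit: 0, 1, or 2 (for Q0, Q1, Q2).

Answer: 0

Derivation:
t=0-1: P1@Q0 runs 1, rem=6, I/O yield, promote→Q0. Q0=[P2,P3,P4,P1] Q1=[] Q2=[]
t=1-2: P2@Q0 runs 1, rem=5, I/O yield, promote→Q0. Q0=[P3,P4,P1,P2] Q1=[] Q2=[]
t=2-4: P3@Q0 runs 2, rem=11, I/O yield, promote→Q0. Q0=[P4,P1,P2,P3] Q1=[] Q2=[]
t=4-6: P4@Q0 runs 2, rem=10, quantum used, demote→Q1. Q0=[P1,P2,P3] Q1=[P4] Q2=[]
t=6-7: P1@Q0 runs 1, rem=5, I/O yield, promote→Q0. Q0=[P2,P3,P1] Q1=[P4] Q2=[]
t=7-8: P2@Q0 runs 1, rem=4, I/O yield, promote→Q0. Q0=[P3,P1,P2] Q1=[P4] Q2=[]
t=8-10: P3@Q0 runs 2, rem=9, I/O yield, promote→Q0. Q0=[P1,P2,P3] Q1=[P4] Q2=[]
t=10-11: P1@Q0 runs 1, rem=4, I/O yield, promote→Q0. Q0=[P2,P3,P1] Q1=[P4] Q2=[]
t=11-12: P2@Q0 runs 1, rem=3, I/O yield, promote→Q0. Q0=[P3,P1,P2] Q1=[P4] Q2=[]
t=12-14: P3@Q0 runs 2, rem=7, I/O yield, promote→Q0. Q0=[P1,P2,P3] Q1=[P4] Q2=[]
t=14-15: P1@Q0 runs 1, rem=3, I/O yield, promote→Q0. Q0=[P2,P3,P1] Q1=[P4] Q2=[]
t=15-16: P2@Q0 runs 1, rem=2, I/O yield, promote→Q0. Q0=[P3,P1,P2] Q1=[P4] Q2=[]
t=16-18: P3@Q0 runs 2, rem=5, I/O yield, promote→Q0. Q0=[P1,P2,P3] Q1=[P4] Q2=[]
t=18-19: P1@Q0 runs 1, rem=2, I/O yield, promote→Q0. Q0=[P2,P3,P1] Q1=[P4] Q2=[]
t=19-20: P2@Q0 runs 1, rem=1, I/O yield, promote→Q0. Q0=[P3,P1,P2] Q1=[P4] Q2=[]
t=20-22: P3@Q0 runs 2, rem=3, I/O yield, promote→Q0. Q0=[P1,P2,P3] Q1=[P4] Q2=[]
t=22-23: P1@Q0 runs 1, rem=1, I/O yield, promote→Q0. Q0=[P2,P3,P1] Q1=[P4] Q2=[]
t=23-24: P2@Q0 runs 1, rem=0, completes. Q0=[P3,P1] Q1=[P4] Q2=[]
t=24-26: P3@Q0 runs 2, rem=1, I/O yield, promote→Q0. Q0=[P1,P3] Q1=[P4] Q2=[]
t=26-27: P1@Q0 runs 1, rem=0, completes. Q0=[P3] Q1=[P4] Q2=[]
t=27-28: P3@Q0 runs 1, rem=0, completes. Q0=[] Q1=[P4] Q2=[]
t=28-33: P4@Q1 runs 5, rem=5, quantum used, demote→Q2. Q0=[] Q1=[] Q2=[P4]
t=33-38: P4@Q2 runs 5, rem=0, completes. Q0=[] Q1=[] Q2=[]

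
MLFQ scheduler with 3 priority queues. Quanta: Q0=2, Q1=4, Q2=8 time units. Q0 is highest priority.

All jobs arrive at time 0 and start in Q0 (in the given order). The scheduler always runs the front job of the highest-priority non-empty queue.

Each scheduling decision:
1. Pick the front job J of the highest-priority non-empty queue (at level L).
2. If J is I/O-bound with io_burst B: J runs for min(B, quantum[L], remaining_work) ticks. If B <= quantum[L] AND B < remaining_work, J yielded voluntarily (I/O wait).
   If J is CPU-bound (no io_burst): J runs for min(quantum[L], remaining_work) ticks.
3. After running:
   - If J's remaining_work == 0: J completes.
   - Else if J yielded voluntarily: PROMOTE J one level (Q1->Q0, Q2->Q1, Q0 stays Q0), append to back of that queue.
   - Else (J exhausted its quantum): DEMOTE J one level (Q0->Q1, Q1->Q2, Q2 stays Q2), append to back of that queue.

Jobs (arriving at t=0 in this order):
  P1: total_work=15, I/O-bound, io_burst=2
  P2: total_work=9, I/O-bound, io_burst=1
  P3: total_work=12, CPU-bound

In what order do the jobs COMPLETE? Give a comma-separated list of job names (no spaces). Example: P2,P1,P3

Answer: P1,P2,P3

Derivation:
t=0-2: P1@Q0 runs 2, rem=13, I/O yield, promote→Q0. Q0=[P2,P3,P1] Q1=[] Q2=[]
t=2-3: P2@Q0 runs 1, rem=8, I/O yield, promote→Q0. Q0=[P3,P1,P2] Q1=[] Q2=[]
t=3-5: P3@Q0 runs 2, rem=10, quantum used, demote→Q1. Q0=[P1,P2] Q1=[P3] Q2=[]
t=5-7: P1@Q0 runs 2, rem=11, I/O yield, promote→Q0. Q0=[P2,P1] Q1=[P3] Q2=[]
t=7-8: P2@Q0 runs 1, rem=7, I/O yield, promote→Q0. Q0=[P1,P2] Q1=[P3] Q2=[]
t=8-10: P1@Q0 runs 2, rem=9, I/O yield, promote→Q0. Q0=[P2,P1] Q1=[P3] Q2=[]
t=10-11: P2@Q0 runs 1, rem=6, I/O yield, promote→Q0. Q0=[P1,P2] Q1=[P3] Q2=[]
t=11-13: P1@Q0 runs 2, rem=7, I/O yield, promote→Q0. Q0=[P2,P1] Q1=[P3] Q2=[]
t=13-14: P2@Q0 runs 1, rem=5, I/O yield, promote→Q0. Q0=[P1,P2] Q1=[P3] Q2=[]
t=14-16: P1@Q0 runs 2, rem=5, I/O yield, promote→Q0. Q0=[P2,P1] Q1=[P3] Q2=[]
t=16-17: P2@Q0 runs 1, rem=4, I/O yield, promote→Q0. Q0=[P1,P2] Q1=[P3] Q2=[]
t=17-19: P1@Q0 runs 2, rem=3, I/O yield, promote→Q0. Q0=[P2,P1] Q1=[P3] Q2=[]
t=19-20: P2@Q0 runs 1, rem=3, I/O yield, promote→Q0. Q0=[P1,P2] Q1=[P3] Q2=[]
t=20-22: P1@Q0 runs 2, rem=1, I/O yield, promote→Q0. Q0=[P2,P1] Q1=[P3] Q2=[]
t=22-23: P2@Q0 runs 1, rem=2, I/O yield, promote→Q0. Q0=[P1,P2] Q1=[P3] Q2=[]
t=23-24: P1@Q0 runs 1, rem=0, completes. Q0=[P2] Q1=[P3] Q2=[]
t=24-25: P2@Q0 runs 1, rem=1, I/O yield, promote→Q0. Q0=[P2] Q1=[P3] Q2=[]
t=25-26: P2@Q0 runs 1, rem=0, completes. Q0=[] Q1=[P3] Q2=[]
t=26-30: P3@Q1 runs 4, rem=6, quantum used, demote→Q2. Q0=[] Q1=[] Q2=[P3]
t=30-36: P3@Q2 runs 6, rem=0, completes. Q0=[] Q1=[] Q2=[]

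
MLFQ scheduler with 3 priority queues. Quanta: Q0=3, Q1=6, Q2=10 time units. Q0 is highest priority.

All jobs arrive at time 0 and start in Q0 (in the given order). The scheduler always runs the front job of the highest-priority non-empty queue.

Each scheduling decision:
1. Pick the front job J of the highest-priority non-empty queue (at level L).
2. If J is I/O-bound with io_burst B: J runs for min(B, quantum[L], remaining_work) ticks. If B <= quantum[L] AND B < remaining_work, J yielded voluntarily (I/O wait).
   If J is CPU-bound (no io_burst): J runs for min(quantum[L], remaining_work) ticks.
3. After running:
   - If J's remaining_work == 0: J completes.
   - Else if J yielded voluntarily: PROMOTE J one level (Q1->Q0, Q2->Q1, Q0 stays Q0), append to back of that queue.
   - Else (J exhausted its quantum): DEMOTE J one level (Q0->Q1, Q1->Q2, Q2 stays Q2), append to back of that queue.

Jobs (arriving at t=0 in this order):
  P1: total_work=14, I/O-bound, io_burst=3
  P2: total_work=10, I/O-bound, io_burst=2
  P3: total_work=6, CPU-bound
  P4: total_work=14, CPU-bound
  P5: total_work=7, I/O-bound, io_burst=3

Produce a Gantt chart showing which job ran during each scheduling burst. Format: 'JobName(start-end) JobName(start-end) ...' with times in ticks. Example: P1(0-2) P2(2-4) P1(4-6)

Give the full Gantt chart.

Answer: P1(0-3) P2(3-5) P3(5-8) P4(8-11) P5(11-14) P1(14-17) P2(17-19) P5(19-22) P1(22-25) P2(25-27) P5(27-28) P1(28-31) P2(31-33) P1(33-35) P2(35-37) P3(37-40) P4(40-46) P4(46-51)

Derivation:
t=0-3: P1@Q0 runs 3, rem=11, I/O yield, promote→Q0. Q0=[P2,P3,P4,P5,P1] Q1=[] Q2=[]
t=3-5: P2@Q0 runs 2, rem=8, I/O yield, promote→Q0. Q0=[P3,P4,P5,P1,P2] Q1=[] Q2=[]
t=5-8: P3@Q0 runs 3, rem=3, quantum used, demote→Q1. Q0=[P4,P5,P1,P2] Q1=[P3] Q2=[]
t=8-11: P4@Q0 runs 3, rem=11, quantum used, demote→Q1. Q0=[P5,P1,P2] Q1=[P3,P4] Q2=[]
t=11-14: P5@Q0 runs 3, rem=4, I/O yield, promote→Q0. Q0=[P1,P2,P5] Q1=[P3,P4] Q2=[]
t=14-17: P1@Q0 runs 3, rem=8, I/O yield, promote→Q0. Q0=[P2,P5,P1] Q1=[P3,P4] Q2=[]
t=17-19: P2@Q0 runs 2, rem=6, I/O yield, promote→Q0. Q0=[P5,P1,P2] Q1=[P3,P4] Q2=[]
t=19-22: P5@Q0 runs 3, rem=1, I/O yield, promote→Q0. Q0=[P1,P2,P5] Q1=[P3,P4] Q2=[]
t=22-25: P1@Q0 runs 3, rem=5, I/O yield, promote→Q0. Q0=[P2,P5,P1] Q1=[P3,P4] Q2=[]
t=25-27: P2@Q0 runs 2, rem=4, I/O yield, promote→Q0. Q0=[P5,P1,P2] Q1=[P3,P4] Q2=[]
t=27-28: P5@Q0 runs 1, rem=0, completes. Q0=[P1,P2] Q1=[P3,P4] Q2=[]
t=28-31: P1@Q0 runs 3, rem=2, I/O yield, promote→Q0. Q0=[P2,P1] Q1=[P3,P4] Q2=[]
t=31-33: P2@Q0 runs 2, rem=2, I/O yield, promote→Q0. Q0=[P1,P2] Q1=[P3,P4] Q2=[]
t=33-35: P1@Q0 runs 2, rem=0, completes. Q0=[P2] Q1=[P3,P4] Q2=[]
t=35-37: P2@Q0 runs 2, rem=0, completes. Q0=[] Q1=[P3,P4] Q2=[]
t=37-40: P3@Q1 runs 3, rem=0, completes. Q0=[] Q1=[P4] Q2=[]
t=40-46: P4@Q1 runs 6, rem=5, quantum used, demote→Q2. Q0=[] Q1=[] Q2=[P4]
t=46-51: P4@Q2 runs 5, rem=0, completes. Q0=[] Q1=[] Q2=[]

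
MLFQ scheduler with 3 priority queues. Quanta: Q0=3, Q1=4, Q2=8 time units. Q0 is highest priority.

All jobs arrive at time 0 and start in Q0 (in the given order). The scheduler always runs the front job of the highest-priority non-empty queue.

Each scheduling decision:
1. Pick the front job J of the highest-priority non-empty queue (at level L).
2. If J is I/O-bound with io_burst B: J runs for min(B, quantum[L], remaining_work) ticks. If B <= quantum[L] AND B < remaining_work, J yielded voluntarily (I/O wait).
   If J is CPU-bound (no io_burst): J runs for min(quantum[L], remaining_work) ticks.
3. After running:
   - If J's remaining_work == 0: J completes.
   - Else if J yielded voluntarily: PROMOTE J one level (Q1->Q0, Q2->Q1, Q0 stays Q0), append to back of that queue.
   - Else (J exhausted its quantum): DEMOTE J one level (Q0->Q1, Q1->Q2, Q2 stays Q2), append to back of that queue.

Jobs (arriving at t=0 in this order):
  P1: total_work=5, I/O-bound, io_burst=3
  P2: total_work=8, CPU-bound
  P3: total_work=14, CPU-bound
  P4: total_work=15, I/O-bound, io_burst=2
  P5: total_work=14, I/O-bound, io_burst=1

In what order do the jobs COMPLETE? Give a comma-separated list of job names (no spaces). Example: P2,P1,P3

t=0-3: P1@Q0 runs 3, rem=2, I/O yield, promote→Q0. Q0=[P2,P3,P4,P5,P1] Q1=[] Q2=[]
t=3-6: P2@Q0 runs 3, rem=5, quantum used, demote→Q1. Q0=[P3,P4,P5,P1] Q1=[P2] Q2=[]
t=6-9: P3@Q0 runs 3, rem=11, quantum used, demote→Q1. Q0=[P4,P5,P1] Q1=[P2,P3] Q2=[]
t=9-11: P4@Q0 runs 2, rem=13, I/O yield, promote→Q0. Q0=[P5,P1,P4] Q1=[P2,P3] Q2=[]
t=11-12: P5@Q0 runs 1, rem=13, I/O yield, promote→Q0. Q0=[P1,P4,P5] Q1=[P2,P3] Q2=[]
t=12-14: P1@Q0 runs 2, rem=0, completes. Q0=[P4,P5] Q1=[P2,P3] Q2=[]
t=14-16: P4@Q0 runs 2, rem=11, I/O yield, promote→Q0. Q0=[P5,P4] Q1=[P2,P3] Q2=[]
t=16-17: P5@Q0 runs 1, rem=12, I/O yield, promote→Q0. Q0=[P4,P5] Q1=[P2,P3] Q2=[]
t=17-19: P4@Q0 runs 2, rem=9, I/O yield, promote→Q0. Q0=[P5,P4] Q1=[P2,P3] Q2=[]
t=19-20: P5@Q0 runs 1, rem=11, I/O yield, promote→Q0. Q0=[P4,P5] Q1=[P2,P3] Q2=[]
t=20-22: P4@Q0 runs 2, rem=7, I/O yield, promote→Q0. Q0=[P5,P4] Q1=[P2,P3] Q2=[]
t=22-23: P5@Q0 runs 1, rem=10, I/O yield, promote→Q0. Q0=[P4,P5] Q1=[P2,P3] Q2=[]
t=23-25: P4@Q0 runs 2, rem=5, I/O yield, promote→Q0. Q0=[P5,P4] Q1=[P2,P3] Q2=[]
t=25-26: P5@Q0 runs 1, rem=9, I/O yield, promote→Q0. Q0=[P4,P5] Q1=[P2,P3] Q2=[]
t=26-28: P4@Q0 runs 2, rem=3, I/O yield, promote→Q0. Q0=[P5,P4] Q1=[P2,P3] Q2=[]
t=28-29: P5@Q0 runs 1, rem=8, I/O yield, promote→Q0. Q0=[P4,P5] Q1=[P2,P3] Q2=[]
t=29-31: P4@Q0 runs 2, rem=1, I/O yield, promote→Q0. Q0=[P5,P4] Q1=[P2,P3] Q2=[]
t=31-32: P5@Q0 runs 1, rem=7, I/O yield, promote→Q0. Q0=[P4,P5] Q1=[P2,P3] Q2=[]
t=32-33: P4@Q0 runs 1, rem=0, completes. Q0=[P5] Q1=[P2,P3] Q2=[]
t=33-34: P5@Q0 runs 1, rem=6, I/O yield, promote→Q0. Q0=[P5] Q1=[P2,P3] Q2=[]
t=34-35: P5@Q0 runs 1, rem=5, I/O yield, promote→Q0. Q0=[P5] Q1=[P2,P3] Q2=[]
t=35-36: P5@Q0 runs 1, rem=4, I/O yield, promote→Q0. Q0=[P5] Q1=[P2,P3] Q2=[]
t=36-37: P5@Q0 runs 1, rem=3, I/O yield, promote→Q0. Q0=[P5] Q1=[P2,P3] Q2=[]
t=37-38: P5@Q0 runs 1, rem=2, I/O yield, promote→Q0. Q0=[P5] Q1=[P2,P3] Q2=[]
t=38-39: P5@Q0 runs 1, rem=1, I/O yield, promote→Q0. Q0=[P5] Q1=[P2,P3] Q2=[]
t=39-40: P5@Q0 runs 1, rem=0, completes. Q0=[] Q1=[P2,P3] Q2=[]
t=40-44: P2@Q1 runs 4, rem=1, quantum used, demote→Q2. Q0=[] Q1=[P3] Q2=[P2]
t=44-48: P3@Q1 runs 4, rem=7, quantum used, demote→Q2. Q0=[] Q1=[] Q2=[P2,P3]
t=48-49: P2@Q2 runs 1, rem=0, completes. Q0=[] Q1=[] Q2=[P3]
t=49-56: P3@Q2 runs 7, rem=0, completes. Q0=[] Q1=[] Q2=[]

Answer: P1,P4,P5,P2,P3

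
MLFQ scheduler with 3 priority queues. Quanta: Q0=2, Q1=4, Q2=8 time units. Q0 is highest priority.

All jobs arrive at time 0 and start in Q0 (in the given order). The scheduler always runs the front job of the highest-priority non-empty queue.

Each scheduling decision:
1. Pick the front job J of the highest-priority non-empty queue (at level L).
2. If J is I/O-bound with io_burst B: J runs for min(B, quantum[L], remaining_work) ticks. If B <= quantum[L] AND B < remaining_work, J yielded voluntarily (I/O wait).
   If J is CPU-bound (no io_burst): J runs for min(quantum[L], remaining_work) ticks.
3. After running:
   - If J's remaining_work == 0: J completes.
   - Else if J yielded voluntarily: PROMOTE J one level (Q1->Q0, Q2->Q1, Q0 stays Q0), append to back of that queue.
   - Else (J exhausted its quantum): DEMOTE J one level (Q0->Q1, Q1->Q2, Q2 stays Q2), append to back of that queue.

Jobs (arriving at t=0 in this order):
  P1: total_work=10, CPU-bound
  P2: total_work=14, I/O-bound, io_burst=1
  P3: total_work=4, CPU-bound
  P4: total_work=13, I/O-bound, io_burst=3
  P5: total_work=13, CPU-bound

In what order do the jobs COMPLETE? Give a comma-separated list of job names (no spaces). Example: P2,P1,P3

Answer: P2,P3,P4,P1,P5

Derivation:
t=0-2: P1@Q0 runs 2, rem=8, quantum used, demote→Q1. Q0=[P2,P3,P4,P5] Q1=[P1] Q2=[]
t=2-3: P2@Q0 runs 1, rem=13, I/O yield, promote→Q0. Q0=[P3,P4,P5,P2] Q1=[P1] Q2=[]
t=3-5: P3@Q0 runs 2, rem=2, quantum used, demote→Q1. Q0=[P4,P5,P2] Q1=[P1,P3] Q2=[]
t=5-7: P4@Q0 runs 2, rem=11, quantum used, demote→Q1. Q0=[P5,P2] Q1=[P1,P3,P4] Q2=[]
t=7-9: P5@Q0 runs 2, rem=11, quantum used, demote→Q1. Q0=[P2] Q1=[P1,P3,P4,P5] Q2=[]
t=9-10: P2@Q0 runs 1, rem=12, I/O yield, promote→Q0. Q0=[P2] Q1=[P1,P3,P4,P5] Q2=[]
t=10-11: P2@Q0 runs 1, rem=11, I/O yield, promote→Q0. Q0=[P2] Q1=[P1,P3,P4,P5] Q2=[]
t=11-12: P2@Q0 runs 1, rem=10, I/O yield, promote→Q0. Q0=[P2] Q1=[P1,P3,P4,P5] Q2=[]
t=12-13: P2@Q0 runs 1, rem=9, I/O yield, promote→Q0. Q0=[P2] Q1=[P1,P3,P4,P5] Q2=[]
t=13-14: P2@Q0 runs 1, rem=8, I/O yield, promote→Q0. Q0=[P2] Q1=[P1,P3,P4,P5] Q2=[]
t=14-15: P2@Q0 runs 1, rem=7, I/O yield, promote→Q0. Q0=[P2] Q1=[P1,P3,P4,P5] Q2=[]
t=15-16: P2@Q0 runs 1, rem=6, I/O yield, promote→Q0. Q0=[P2] Q1=[P1,P3,P4,P5] Q2=[]
t=16-17: P2@Q0 runs 1, rem=5, I/O yield, promote→Q0. Q0=[P2] Q1=[P1,P3,P4,P5] Q2=[]
t=17-18: P2@Q0 runs 1, rem=4, I/O yield, promote→Q0. Q0=[P2] Q1=[P1,P3,P4,P5] Q2=[]
t=18-19: P2@Q0 runs 1, rem=3, I/O yield, promote→Q0. Q0=[P2] Q1=[P1,P3,P4,P5] Q2=[]
t=19-20: P2@Q0 runs 1, rem=2, I/O yield, promote→Q0. Q0=[P2] Q1=[P1,P3,P4,P5] Q2=[]
t=20-21: P2@Q0 runs 1, rem=1, I/O yield, promote→Q0. Q0=[P2] Q1=[P1,P3,P4,P5] Q2=[]
t=21-22: P2@Q0 runs 1, rem=0, completes. Q0=[] Q1=[P1,P3,P4,P5] Q2=[]
t=22-26: P1@Q1 runs 4, rem=4, quantum used, demote→Q2. Q0=[] Q1=[P3,P4,P5] Q2=[P1]
t=26-28: P3@Q1 runs 2, rem=0, completes. Q0=[] Q1=[P4,P5] Q2=[P1]
t=28-31: P4@Q1 runs 3, rem=8, I/O yield, promote→Q0. Q0=[P4] Q1=[P5] Q2=[P1]
t=31-33: P4@Q0 runs 2, rem=6, quantum used, demote→Q1. Q0=[] Q1=[P5,P4] Q2=[P1]
t=33-37: P5@Q1 runs 4, rem=7, quantum used, demote→Q2. Q0=[] Q1=[P4] Q2=[P1,P5]
t=37-40: P4@Q1 runs 3, rem=3, I/O yield, promote→Q0. Q0=[P4] Q1=[] Q2=[P1,P5]
t=40-42: P4@Q0 runs 2, rem=1, quantum used, demote→Q1. Q0=[] Q1=[P4] Q2=[P1,P5]
t=42-43: P4@Q1 runs 1, rem=0, completes. Q0=[] Q1=[] Q2=[P1,P5]
t=43-47: P1@Q2 runs 4, rem=0, completes. Q0=[] Q1=[] Q2=[P5]
t=47-54: P5@Q2 runs 7, rem=0, completes. Q0=[] Q1=[] Q2=[]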